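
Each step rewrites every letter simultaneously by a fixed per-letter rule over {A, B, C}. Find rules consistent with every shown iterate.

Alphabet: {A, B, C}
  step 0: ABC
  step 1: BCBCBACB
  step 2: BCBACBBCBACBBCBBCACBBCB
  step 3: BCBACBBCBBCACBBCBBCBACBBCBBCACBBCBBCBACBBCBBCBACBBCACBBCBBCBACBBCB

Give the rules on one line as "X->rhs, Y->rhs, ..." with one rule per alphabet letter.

A->BC, B->BCB, C->ACB

  step 2 ⇒ step 3: BCBACBBCBACBBCBBCACBBCB ⇒ BCB·ACB·BCB·BC·ACB·BCB·BCB·ACB·BCB·BC·ACB·BCB·BCB·ACB·BCB·BCB·ACB·BC·ACB·BCB·BCB·ACB·BCB
    A ↦ BC
    B ↦ BCB
    C ↦ ACB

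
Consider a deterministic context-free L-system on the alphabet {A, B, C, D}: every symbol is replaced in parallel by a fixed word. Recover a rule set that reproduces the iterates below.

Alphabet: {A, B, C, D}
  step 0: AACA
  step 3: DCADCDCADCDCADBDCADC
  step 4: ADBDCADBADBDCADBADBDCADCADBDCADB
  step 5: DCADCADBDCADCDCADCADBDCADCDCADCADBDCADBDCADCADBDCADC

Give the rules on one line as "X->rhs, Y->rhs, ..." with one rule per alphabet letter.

  step 4 ⇒ step 5: ADBDCADBADBDCADBADBDCADCADBDCADB ⇒ DC·A·DC·A·DB·DC·A·DC·DC·A·DC·A·DB·DC·A·DC·DC·A·DC·A·DB·DC·A·DB·DC·A·DC·A·DB·DC·A·DC
    A ↦ DC
    B ↦ DC
    C ↦ DB
    D ↦ A

A->DC, B->DC, C->DB, D->A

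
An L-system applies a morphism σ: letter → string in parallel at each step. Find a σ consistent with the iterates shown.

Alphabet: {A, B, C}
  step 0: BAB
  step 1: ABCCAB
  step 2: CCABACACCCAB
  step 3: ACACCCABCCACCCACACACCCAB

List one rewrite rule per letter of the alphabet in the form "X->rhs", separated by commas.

  step 2 ⇒ step 3: CCABACACCCAB ⇒ AC·AC·CC·AB·CC·AC·CC·AC·AC·AC·CC·AB
    A ↦ CC
    B ↦ AB
    C ↦ AC

A->CC, B->AB, C->AC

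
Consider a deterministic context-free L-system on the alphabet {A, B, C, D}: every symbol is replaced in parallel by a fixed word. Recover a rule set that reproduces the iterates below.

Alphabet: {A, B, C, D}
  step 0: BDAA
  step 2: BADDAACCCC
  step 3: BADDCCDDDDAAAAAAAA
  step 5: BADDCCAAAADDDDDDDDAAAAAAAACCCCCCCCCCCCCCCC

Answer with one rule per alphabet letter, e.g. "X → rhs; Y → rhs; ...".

A->DD, B->BA, C->AA, D->C

  step 2 ⇒ step 3: BADDAACCCC ⇒ BA·DD·C·C·DD·DD·AA·AA·AA·AA
    A ↦ DD
    B ↦ BA
    C ↦ AA
    D ↦ C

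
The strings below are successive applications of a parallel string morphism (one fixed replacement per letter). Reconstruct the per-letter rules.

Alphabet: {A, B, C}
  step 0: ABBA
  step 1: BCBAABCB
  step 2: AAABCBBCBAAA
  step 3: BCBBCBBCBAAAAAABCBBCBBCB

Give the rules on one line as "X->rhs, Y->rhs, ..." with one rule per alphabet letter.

  step 2 ⇒ step 3: AAABCBBCBAAA ⇒ BCB·BCB·BCB·A·A·A·A·A·A·BCB·BCB·BCB
    A ↦ BCB
    B ↦ A
    C ↦ A

A->BCB, B->A, C->A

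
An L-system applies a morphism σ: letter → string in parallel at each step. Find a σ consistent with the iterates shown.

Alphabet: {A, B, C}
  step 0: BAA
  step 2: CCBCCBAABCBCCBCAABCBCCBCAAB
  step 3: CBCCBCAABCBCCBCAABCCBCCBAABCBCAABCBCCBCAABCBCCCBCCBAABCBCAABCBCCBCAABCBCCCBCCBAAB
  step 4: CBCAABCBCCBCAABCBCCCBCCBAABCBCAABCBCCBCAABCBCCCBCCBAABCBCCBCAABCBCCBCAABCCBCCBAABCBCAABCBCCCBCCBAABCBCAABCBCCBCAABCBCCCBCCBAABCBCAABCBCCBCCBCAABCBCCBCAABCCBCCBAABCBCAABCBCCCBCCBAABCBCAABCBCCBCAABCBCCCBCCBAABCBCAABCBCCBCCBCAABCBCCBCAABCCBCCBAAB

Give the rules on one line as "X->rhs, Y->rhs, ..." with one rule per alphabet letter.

A->CCB, B->AAB, C->CBC

  step 3 ⇒ step 4: CBCCBCAABCBCCBCAABCCBCCBAABCBCAABCBCCBCAABCBCCCBCCBAABCBCAABCBCCBCAABCBCCCBCCBAAB ⇒ CBC·AAB·CBC·CBC·AAB·CBC·CCB·CCB·AAB·CBC·AAB·CBC·CBC·AAB·CBC·CCB·CCB·AAB·CBC·CBC·AAB·CBC·CBC·AAB·CCB·CCB·AAB·CBC·AAB·CBC·CCB·CCB·AAB·CBC·AAB·CBC·CBC·AAB·CBC·CCB·CCB·AAB·CBC·AAB·CBC·CBC·CBC·AAB·CBC·CBC·AAB·CCB·CCB·AAB·CBC·AAB·CBC·CCB·CCB·AAB·CBC·AAB·CBC·CBC·AAB·CBC·CCB·CCB·AAB·CBC·AAB·CBC·CBC·CBC·AAB·CBC·CBC·AAB·CCB·CCB·AAB
    A ↦ CCB
    B ↦ AAB
    C ↦ CBC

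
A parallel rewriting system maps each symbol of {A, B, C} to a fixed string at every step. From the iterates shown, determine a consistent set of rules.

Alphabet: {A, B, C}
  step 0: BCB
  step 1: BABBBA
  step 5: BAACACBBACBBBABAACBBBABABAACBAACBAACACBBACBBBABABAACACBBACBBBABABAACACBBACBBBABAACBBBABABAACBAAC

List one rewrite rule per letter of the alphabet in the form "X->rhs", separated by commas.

A->AC, B->BA, C->BB

  step 0 ⇒ step 1: BCB ⇒ BA·BB·BA
    B ↦ BA
    C ↦ BB
    A ↦ AC  (constrained at step 1)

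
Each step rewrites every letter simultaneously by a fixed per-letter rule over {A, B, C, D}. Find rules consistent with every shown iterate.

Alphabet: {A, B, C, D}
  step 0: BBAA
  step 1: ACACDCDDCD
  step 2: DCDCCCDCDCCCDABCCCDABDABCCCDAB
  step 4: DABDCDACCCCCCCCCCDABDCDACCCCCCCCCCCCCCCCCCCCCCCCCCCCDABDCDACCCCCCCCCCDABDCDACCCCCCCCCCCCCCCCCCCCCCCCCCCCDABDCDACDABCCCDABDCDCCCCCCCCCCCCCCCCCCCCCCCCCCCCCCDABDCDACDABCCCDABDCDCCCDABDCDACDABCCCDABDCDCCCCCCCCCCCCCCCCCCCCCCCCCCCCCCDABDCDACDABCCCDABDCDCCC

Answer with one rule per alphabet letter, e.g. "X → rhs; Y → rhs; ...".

A->DCD, B->AC, C->CCC, D->DAB

  step 1 ⇒ step 2: ACACDCDDCD ⇒ DCD·CCC·DCD·CCC·DAB·CCC·DAB·DAB·CCC·DAB
    A ↦ DCD
    C ↦ CCC
    D ↦ DAB
  step 0 ⇒ step 1: BBAA ⇒ AC·AC·DCD·DCD
    B ↦ AC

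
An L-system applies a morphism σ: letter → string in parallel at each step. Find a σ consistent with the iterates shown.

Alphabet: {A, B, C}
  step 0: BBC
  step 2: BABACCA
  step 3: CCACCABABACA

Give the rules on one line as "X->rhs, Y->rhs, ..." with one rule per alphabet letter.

  step 2 ⇒ step 3: BABACCA ⇒ C·CA·C·CA·BA·BA·CA
    A ↦ CA
    B ↦ C
    C ↦ BA

A->CA, B->C, C->BA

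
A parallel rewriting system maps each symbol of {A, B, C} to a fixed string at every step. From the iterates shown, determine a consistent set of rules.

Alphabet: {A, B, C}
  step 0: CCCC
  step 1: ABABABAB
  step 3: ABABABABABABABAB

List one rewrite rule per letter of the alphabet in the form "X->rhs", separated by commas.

  step 0 ⇒ step 1: CCCC ⇒ AB·AB·AB·AB
    C ↦ AB
    A ↦ C  (constrained at step 1)
    B ↦ C  (constrained at step 1)

A->C, B->C, C->AB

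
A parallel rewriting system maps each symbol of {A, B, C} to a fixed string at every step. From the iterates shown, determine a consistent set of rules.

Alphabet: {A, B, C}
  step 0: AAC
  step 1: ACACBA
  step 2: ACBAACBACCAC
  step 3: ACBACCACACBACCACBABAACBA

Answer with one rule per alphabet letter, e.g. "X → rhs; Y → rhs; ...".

A->AC, B->CC, C->BA

  step 2 ⇒ step 3: ACBAACBACCAC ⇒ AC·BA·CC·AC·AC·BA·CC·AC·BA·BA·AC·BA
    A ↦ AC
    B ↦ CC
    C ↦ BA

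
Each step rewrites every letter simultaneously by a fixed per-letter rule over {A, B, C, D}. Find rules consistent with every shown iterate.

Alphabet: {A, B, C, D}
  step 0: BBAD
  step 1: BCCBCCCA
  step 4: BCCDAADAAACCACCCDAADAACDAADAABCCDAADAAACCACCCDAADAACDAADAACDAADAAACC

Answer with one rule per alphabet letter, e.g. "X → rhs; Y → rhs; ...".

A->C, B->BCC, C->DAA, D->A

  step 0 ⇒ step 1: BBAD ⇒ BCC·BCC·C·A
    A ↦ C
    B ↦ BCC
    D ↦ A
    C ↦ DAA  (constrained at step 1)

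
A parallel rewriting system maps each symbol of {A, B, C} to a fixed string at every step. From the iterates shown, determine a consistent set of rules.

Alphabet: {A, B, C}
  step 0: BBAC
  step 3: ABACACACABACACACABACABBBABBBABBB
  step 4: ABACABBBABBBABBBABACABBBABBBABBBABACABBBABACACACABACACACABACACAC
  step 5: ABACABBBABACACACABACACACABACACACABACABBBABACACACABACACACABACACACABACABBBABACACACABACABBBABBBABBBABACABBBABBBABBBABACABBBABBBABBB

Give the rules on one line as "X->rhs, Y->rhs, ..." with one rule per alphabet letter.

A->AB, B->AC, C->BB

  step 4 ⇒ step 5: ABACABBBABBBABBBABACABBBABBBABBBABACABBBABACACACABACACACABACACAC ⇒ AB·AC·AB·BB·AB·AC·AC·AC·AB·AC·AC·AC·AB·AC·AC·AC·AB·AC·AB·BB·AB·AC·AC·AC·AB·AC·AC·AC·AB·AC·AC·AC·AB·AC·AB·BB·AB·AC·AC·AC·AB·AC·AB·BB·AB·BB·AB·BB·AB·AC·AB·BB·AB·BB·AB·BB·AB·AC·AB·BB·AB·BB·AB·BB
    A ↦ AB
    B ↦ AC
    C ↦ BB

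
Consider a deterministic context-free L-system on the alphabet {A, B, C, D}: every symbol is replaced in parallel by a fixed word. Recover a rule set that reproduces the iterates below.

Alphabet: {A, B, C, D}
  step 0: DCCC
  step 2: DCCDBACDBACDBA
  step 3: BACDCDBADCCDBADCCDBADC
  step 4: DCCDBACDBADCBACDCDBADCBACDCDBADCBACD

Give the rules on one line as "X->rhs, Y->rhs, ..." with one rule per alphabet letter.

  step 3 ⇒ step 4: BACDCDBADCCDBADCCDBADC ⇒ D·C·CD·BA·CD·BA·D·C·BA·CD·CD·BA·D·C·BA·CD·CD·BA·D·C·BA·CD
    A ↦ C
    B ↦ D
    C ↦ CD
    D ↦ BA

A->C, B->D, C->CD, D->BA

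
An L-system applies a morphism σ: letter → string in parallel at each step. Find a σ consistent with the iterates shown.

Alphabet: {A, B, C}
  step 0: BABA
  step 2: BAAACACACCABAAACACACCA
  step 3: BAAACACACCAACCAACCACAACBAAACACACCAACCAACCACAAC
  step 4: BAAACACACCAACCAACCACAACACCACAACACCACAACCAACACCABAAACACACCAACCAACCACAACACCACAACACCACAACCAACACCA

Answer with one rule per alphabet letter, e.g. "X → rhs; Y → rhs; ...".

  step 3 ⇒ step 4: BAAACACACCAACCAACCACAACBAAACACACCAACCAACCACAAC ⇒ BAA·AC·AC·AC·CA·AC·CA·AC·CA·CA·AC·AC·CA·CA·AC·AC·CA·CA·AC·CA·AC·AC·CA·BAA·AC·AC·AC·CA·AC·CA·AC·CA·CA·AC·AC·CA·CA·AC·AC·CA·CA·AC·CA·AC·AC·CA
    A ↦ AC
    B ↦ BAA
    C ↦ CA

A->AC, B->BAA, C->CA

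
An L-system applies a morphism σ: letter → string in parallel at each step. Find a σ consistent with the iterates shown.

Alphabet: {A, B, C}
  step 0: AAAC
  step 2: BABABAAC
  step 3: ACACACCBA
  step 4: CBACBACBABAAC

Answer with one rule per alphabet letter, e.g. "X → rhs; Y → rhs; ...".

  step 3 ⇒ step 4: ACACACCBA ⇒ C·BA·C·BA·C·BA·BA·A·C
    A ↦ C
    B ↦ A
    C ↦ BA

A->C, B->A, C->BA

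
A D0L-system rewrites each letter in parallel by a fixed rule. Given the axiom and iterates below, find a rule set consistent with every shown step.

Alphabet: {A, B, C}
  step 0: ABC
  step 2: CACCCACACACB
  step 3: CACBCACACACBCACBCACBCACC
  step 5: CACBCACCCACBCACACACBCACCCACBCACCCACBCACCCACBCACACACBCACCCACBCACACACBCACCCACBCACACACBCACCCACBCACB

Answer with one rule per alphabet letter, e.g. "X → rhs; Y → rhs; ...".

  step 2 ⇒ step 3: CACCCACACACB ⇒ CA·CB·CA·CA·CA·CB·CA·CB·CA·CB·CA·CC
    A ↦ CB
    B ↦ CC
    C ↦ CA

A->CB, B->CC, C->CA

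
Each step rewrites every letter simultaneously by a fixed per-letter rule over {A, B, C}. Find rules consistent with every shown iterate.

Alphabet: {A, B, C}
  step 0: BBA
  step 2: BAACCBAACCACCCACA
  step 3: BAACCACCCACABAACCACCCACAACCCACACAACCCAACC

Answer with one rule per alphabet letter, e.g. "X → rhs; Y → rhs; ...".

A->ACC, B->BA, C->CA

  step 2 ⇒ step 3: BAACCBAACCACCCACA ⇒ BA·ACC·ACC·CA·CA·BA·ACC·ACC·CA·CA·ACC·CA·CA·CA·ACC·CA·ACC
    A ↦ ACC
    B ↦ BA
    C ↦ CA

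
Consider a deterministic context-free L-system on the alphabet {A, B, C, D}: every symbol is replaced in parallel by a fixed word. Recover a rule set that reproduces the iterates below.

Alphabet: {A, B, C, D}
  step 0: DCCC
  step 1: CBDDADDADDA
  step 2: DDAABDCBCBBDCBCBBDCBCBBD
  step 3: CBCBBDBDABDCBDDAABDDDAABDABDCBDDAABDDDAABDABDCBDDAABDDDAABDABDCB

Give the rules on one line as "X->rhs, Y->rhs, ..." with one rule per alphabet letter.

A->BD, B->ABD, C->DDA, D->CB

  step 2 ⇒ step 3: DDAABDCBCBBDCBCBBDCBCBBD ⇒ CB·CB·BD·BD·ABD·CB·DDA·ABD·DDA·ABD·ABD·CB·DDA·ABD·DDA·ABD·ABD·CB·DDA·ABD·DDA·ABD·ABD·CB
    A ↦ BD
    B ↦ ABD
    C ↦ DDA
    D ↦ CB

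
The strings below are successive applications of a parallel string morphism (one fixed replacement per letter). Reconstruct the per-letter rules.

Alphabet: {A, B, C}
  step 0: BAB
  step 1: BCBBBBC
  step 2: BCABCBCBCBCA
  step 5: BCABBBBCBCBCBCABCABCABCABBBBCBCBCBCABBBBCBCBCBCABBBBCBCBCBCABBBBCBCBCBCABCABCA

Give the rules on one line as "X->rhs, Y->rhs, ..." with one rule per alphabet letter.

  step 1 ⇒ step 2: BCBBBBC ⇒ BC·A·BC·BC·BC·BC·A
    B ↦ BC
    C ↦ A
  step 0 ⇒ step 1: BAB ⇒ BC·BBB·BC
    A ↦ BBB

A->BBB, B->BC, C->A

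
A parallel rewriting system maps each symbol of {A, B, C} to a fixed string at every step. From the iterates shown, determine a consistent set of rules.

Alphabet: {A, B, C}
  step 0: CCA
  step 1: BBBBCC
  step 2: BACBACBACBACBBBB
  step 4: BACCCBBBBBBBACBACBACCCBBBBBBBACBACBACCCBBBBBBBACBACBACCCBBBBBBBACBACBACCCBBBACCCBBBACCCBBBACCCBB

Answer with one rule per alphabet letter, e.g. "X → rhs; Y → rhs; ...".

  step 1 ⇒ step 2: BBBBCC ⇒ BAC·BAC·BAC·BAC·BB·BB
    B ↦ BAC
    C ↦ BB
  step 0 ⇒ step 1: CCA ⇒ BB·BB·CC
    A ↦ CC

A->CC, B->BAC, C->BB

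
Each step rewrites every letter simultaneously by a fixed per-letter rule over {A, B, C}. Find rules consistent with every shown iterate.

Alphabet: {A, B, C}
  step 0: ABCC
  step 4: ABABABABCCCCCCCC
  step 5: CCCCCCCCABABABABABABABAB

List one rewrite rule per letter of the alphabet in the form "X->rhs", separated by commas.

  step 4 ⇒ step 5: ABABABABCCCCCCCC ⇒ C·C·C·C·C·C·C·C·AB·AB·AB·AB·AB·AB·AB·AB
    A ↦ C
    B ↦ C
    C ↦ AB

A->C, B->C, C->AB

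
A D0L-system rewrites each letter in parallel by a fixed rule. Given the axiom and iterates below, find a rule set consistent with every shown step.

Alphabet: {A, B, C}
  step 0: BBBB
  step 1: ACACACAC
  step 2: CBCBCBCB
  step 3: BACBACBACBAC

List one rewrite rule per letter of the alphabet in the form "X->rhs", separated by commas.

A->C, B->AC, C->B

  step 2 ⇒ step 3: CBCBCBCB ⇒ B·AC·B·AC·B·AC·B·AC
    B ↦ AC
    C ↦ B
  step 1 ⇒ step 2: ACACACAC ⇒ C·B·C·B·C·B·C·B
    A ↦ C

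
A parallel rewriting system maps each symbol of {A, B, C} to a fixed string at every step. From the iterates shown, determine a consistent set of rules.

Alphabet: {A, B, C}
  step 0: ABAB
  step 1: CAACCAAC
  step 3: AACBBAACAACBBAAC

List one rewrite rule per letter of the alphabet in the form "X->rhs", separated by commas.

  step 0 ⇒ step 1: ABAB ⇒ C·AAC·C·AAC
    A ↦ C
    B ↦ AAC
    C ↦ B  (constrained at step 1)

A->C, B->AAC, C->B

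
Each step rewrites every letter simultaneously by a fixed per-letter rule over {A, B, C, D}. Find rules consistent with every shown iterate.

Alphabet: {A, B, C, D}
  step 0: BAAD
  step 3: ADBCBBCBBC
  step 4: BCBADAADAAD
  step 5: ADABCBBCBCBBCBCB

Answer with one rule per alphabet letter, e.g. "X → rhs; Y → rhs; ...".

A->BC, B->A, C->D, D->B

  step 4 ⇒ step 5: BCBADAADAAD ⇒ A·D·A·BC·B·BC·BC·B·BC·BC·B
    A ↦ BC
    B ↦ A
    C ↦ D
    D ↦ B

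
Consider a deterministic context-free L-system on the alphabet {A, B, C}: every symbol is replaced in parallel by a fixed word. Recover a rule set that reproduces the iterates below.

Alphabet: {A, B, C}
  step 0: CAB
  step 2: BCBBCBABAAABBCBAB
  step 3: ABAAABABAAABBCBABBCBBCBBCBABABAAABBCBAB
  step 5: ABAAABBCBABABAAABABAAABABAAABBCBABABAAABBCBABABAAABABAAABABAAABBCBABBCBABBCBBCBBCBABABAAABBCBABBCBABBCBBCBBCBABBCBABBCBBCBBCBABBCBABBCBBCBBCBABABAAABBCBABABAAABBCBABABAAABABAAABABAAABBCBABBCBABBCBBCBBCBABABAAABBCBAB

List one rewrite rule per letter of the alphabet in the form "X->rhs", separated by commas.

A->BCB, B->AB, C->AA

  step 2 ⇒ step 3: BCBBCBABAAABBCBAB ⇒ AB·AA·AB·AB·AA·AB·BCB·AB·BCB·BCB·BCB·AB·AB·AA·AB·BCB·AB
    A ↦ BCB
    B ↦ AB
    C ↦ AA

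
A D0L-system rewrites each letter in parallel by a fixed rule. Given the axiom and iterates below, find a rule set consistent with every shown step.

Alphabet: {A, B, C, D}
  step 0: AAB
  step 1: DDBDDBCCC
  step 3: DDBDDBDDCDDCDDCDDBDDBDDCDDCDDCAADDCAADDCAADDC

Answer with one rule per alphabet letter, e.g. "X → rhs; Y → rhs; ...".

  step 0 ⇒ step 1: AAB ⇒ DDB·DDB·CCC
    A ↦ DDB
    B ↦ CCC
    C ↦ DDC  (constrained at step 1)
    D ↦ A  (constrained at step 1)

A->DDB, B->CCC, C->DDC, D->A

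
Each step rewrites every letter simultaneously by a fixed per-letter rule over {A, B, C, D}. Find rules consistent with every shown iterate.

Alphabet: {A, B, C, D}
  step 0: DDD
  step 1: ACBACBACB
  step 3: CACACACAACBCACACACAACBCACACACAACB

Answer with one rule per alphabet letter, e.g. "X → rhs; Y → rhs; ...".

A->CA, B->D, C->CA, D->ACB

  step 0 ⇒ step 1: DDD ⇒ ACB·ACB·ACB
    D ↦ ACB
    A ↦ CA  (constrained at step 1)
    B ↦ D  (constrained at step 1)
    C ↦ CA  (constrained at step 1)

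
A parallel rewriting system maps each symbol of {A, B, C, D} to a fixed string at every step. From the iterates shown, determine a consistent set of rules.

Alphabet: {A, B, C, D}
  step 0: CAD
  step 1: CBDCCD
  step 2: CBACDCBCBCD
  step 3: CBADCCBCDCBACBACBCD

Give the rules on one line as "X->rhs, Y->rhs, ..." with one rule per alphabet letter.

A->DC, B->A, C->CB, D->CD

  step 2 ⇒ step 3: CBACDCBCBCD ⇒ CB·A·DC·CB·CD·CB·A·CB·A·CB·CD
    A ↦ DC
    B ↦ A
    C ↦ CB
    D ↦ CD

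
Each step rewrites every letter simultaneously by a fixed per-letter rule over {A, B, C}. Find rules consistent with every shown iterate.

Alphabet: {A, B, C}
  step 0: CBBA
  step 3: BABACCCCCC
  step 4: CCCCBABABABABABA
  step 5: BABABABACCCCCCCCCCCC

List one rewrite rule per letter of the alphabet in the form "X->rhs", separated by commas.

  step 4 ⇒ step 5: CCCCBABABABABABA ⇒ BA·BA·BA·BA·C·C·C·C·C·C·C·C·C·C·C·C
    A ↦ C
    B ↦ C
    C ↦ BA

A->C, B->C, C->BA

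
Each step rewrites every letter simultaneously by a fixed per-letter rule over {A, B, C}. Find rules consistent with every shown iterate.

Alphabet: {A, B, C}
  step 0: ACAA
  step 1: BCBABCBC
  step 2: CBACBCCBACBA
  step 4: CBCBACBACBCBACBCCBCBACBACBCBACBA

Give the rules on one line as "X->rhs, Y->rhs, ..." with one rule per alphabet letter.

A->BC, B->C, C->BA

  step 1 ⇒ step 2: BCBABCBC ⇒ C·BA·C·BC·C·BA·C·BA
    A ↦ BC
    B ↦ C
    C ↦ BA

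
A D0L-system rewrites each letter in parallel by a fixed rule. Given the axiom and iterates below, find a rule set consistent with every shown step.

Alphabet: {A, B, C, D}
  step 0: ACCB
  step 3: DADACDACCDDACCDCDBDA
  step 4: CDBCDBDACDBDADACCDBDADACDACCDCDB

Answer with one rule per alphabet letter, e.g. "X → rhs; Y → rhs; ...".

  step 3 ⇒ step 4: DADACDACCDDACCDCDBDA ⇒ C·DB·C·DB·DA·C·DB·DA·DA·C·C·DB·DA·DA·C·DA·C·CD·C·DB
    A ↦ DB
    B ↦ CD
    C ↦ DA
    D ↦ C

A->DB, B->CD, C->DA, D->C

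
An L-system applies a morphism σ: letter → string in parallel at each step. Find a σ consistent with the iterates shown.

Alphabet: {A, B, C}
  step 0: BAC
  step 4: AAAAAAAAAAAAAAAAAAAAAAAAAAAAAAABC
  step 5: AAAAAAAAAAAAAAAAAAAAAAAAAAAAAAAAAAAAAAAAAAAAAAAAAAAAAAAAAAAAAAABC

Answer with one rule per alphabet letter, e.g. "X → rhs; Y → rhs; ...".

  step 4 ⇒ step 5: AAAAAAAAAAAAAAAAAAAAAAAAAAAAAAABC ⇒ AA·AA·AA·AA·AA·AA·AA·AA·AA·AA·AA·AA·AA·AA·AA·AA·AA·AA·AA·AA·AA·AA·AA·AA·AA·AA·AA·AA·AA·AA·AA·A·BC
    A ↦ AA
    B ↦ A
    C ↦ BC

A->AA, B->A, C->BC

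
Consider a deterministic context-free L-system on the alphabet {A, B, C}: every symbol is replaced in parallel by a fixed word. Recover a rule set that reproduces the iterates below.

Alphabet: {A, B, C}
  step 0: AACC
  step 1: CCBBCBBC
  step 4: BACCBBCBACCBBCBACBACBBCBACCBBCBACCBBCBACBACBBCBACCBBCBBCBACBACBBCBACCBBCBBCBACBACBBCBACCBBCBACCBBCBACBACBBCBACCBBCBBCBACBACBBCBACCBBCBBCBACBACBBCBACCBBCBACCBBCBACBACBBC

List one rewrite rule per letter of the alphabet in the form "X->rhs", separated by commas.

A->C, B->BAC, C->BBC

  step 0 ⇒ step 1: AACC ⇒ C·C·BBC·BBC
    A ↦ C
    C ↦ BBC
    B ↦ BAC  (constrained at step 1)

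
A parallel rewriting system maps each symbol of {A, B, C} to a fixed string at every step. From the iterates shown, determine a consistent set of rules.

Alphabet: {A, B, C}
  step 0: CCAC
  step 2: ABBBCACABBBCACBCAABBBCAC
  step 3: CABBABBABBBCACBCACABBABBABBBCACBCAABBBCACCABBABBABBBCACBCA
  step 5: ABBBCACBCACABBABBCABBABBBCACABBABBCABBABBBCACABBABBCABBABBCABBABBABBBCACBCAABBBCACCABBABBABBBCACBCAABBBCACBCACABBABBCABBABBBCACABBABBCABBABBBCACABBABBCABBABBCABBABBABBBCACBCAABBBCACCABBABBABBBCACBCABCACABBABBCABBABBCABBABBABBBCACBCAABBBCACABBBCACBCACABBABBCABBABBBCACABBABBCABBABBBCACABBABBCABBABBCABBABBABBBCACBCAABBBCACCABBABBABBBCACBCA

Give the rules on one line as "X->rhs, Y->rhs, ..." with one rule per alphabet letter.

A->C, B->ABB, C->BCA

  step 2 ⇒ step 3: ABBBCACABBBCACBCAABBBCAC ⇒ C·ABB·ABB·ABB·BCA·C·BCA·C·ABB·ABB·ABB·BCA·C·BCA·ABB·BCA·C·C·ABB·ABB·ABB·BCA·C·BCA
    A ↦ C
    B ↦ ABB
    C ↦ BCA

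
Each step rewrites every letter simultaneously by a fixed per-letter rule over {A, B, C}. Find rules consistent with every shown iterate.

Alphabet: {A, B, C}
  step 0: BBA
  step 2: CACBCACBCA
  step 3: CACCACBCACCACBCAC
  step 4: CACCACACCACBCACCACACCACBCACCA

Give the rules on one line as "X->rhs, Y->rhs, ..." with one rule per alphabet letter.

  step 3 ⇒ step 4: CACCACBCACCACBCAC ⇒ CA·C·CA·CA·C·CA·CB·CA·C·CA·CA·C·CA·CB·CA·C·CA
    A ↦ C
    B ↦ CB
    C ↦ CA

A->C, B->CB, C->CA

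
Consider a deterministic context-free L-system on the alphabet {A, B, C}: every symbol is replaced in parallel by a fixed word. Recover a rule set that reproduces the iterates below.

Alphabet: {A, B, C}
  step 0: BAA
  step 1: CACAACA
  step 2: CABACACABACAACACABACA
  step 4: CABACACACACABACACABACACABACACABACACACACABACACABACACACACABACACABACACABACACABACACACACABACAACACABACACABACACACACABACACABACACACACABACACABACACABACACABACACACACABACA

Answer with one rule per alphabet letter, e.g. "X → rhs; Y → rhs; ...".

  step 1 ⇒ step 2: CACAACA ⇒ CAB·ACA·CAB·ACA·ACA·CAB·ACA
    A ↦ ACA
    C ↦ CAB
  step 0 ⇒ step 1: BAA ⇒ C·ACA·ACA
    B ↦ C

A->ACA, B->C, C->CAB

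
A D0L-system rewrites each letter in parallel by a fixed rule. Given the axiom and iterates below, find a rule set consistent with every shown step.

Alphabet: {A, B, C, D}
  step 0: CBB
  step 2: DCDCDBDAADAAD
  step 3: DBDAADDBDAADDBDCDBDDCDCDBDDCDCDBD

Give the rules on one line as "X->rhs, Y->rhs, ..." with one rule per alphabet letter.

  step 2 ⇒ step 3: DCDCDBDAADAAD ⇒ DBD·AAD·DBD·AAD·DBD·C·DBD·DC·DC·DBD·DC·DC·DBD
    A ↦ DC
    B ↦ C
    C ↦ AAD
    D ↦ DBD

A->DC, B->C, C->AAD, D->DBD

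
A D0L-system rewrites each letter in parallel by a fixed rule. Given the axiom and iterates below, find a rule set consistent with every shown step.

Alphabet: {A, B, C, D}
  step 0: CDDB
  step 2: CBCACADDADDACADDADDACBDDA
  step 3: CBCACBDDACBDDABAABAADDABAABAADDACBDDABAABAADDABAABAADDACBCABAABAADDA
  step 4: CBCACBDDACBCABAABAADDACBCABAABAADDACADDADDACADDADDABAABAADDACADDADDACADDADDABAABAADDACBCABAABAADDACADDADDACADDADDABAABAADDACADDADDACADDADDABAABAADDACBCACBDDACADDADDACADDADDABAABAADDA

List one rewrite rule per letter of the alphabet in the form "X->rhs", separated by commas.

A->DDA, B->CA, C->CB, D->BAA

  step 3 ⇒ step 4: CBCACBDDACBDDABAABAADDABAABAADDACBDDABAABAADDABAABAADDACBCABAABAADDA ⇒ CB·CA·CB·DDA·CB·CA·BAA·BAA·DDA·CB·CA·BAA·BAA·DDA·CA·DDA·DDA·CA·DDA·DDA·BAA·BAA·DDA·CA·DDA·DDA·CA·DDA·DDA·BAA·BAA·DDA·CB·CA·BAA·BAA·DDA·CA·DDA·DDA·CA·DDA·DDA·BAA·BAA·DDA·CA·DDA·DDA·CA·DDA·DDA·BAA·BAA·DDA·CB·CA·CB·DDA·CA·DDA·DDA·CA·DDA·DDA·BAA·BAA·DDA
    A ↦ DDA
    B ↦ CA
    C ↦ CB
    D ↦ BAA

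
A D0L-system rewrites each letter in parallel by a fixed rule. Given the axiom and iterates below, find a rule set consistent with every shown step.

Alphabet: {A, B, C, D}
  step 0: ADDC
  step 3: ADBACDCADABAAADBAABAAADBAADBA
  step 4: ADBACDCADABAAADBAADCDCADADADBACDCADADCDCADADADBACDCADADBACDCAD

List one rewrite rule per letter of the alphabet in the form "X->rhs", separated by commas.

A->AD, B->CDC, C->A, D->BA

  step 3 ⇒ step 4: ADBACDCADABAAADBAABAAADBAADBA ⇒ AD·BA·CDC·AD·A·BA·A·AD·BA·AD·CDC·AD·AD·AD·BA·CDC·AD·AD·CDC·AD·AD·AD·BA·CDC·AD·AD·BA·CDC·AD
    A ↦ AD
    B ↦ CDC
    C ↦ A
    D ↦ BA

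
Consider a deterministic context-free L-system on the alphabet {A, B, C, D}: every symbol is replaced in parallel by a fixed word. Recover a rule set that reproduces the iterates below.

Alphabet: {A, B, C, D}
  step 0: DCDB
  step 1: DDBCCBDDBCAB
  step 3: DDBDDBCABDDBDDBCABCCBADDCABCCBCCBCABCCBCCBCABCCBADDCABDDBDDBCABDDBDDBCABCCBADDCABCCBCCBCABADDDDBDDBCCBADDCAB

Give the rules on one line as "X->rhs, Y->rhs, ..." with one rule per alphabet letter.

  step 0 ⇒ step 1: DCDB ⇒ DDB·CCB·DDB·CAB
    B ↦ CAB
    C ↦ CCB
    D ↦ DDB
    A ↦ ADD  (constrained at step 1)

A->ADD, B->CAB, C->CCB, D->DDB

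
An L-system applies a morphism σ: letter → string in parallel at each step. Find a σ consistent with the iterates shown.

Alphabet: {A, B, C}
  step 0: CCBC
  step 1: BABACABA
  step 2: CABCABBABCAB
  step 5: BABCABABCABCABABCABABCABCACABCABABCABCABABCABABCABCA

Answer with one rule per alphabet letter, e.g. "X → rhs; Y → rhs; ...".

  step 1 ⇒ step 2: BABACABA ⇒ CA·B·CA·B·BA·B·CA·B
    A ↦ B
    B ↦ CA
    C ↦ BA

A->B, B->CA, C->BA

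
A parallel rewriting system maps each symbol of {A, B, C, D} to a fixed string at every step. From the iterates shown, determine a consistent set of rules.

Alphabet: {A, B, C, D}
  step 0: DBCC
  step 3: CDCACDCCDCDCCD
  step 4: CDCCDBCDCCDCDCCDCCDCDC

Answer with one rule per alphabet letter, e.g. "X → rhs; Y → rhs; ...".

A->B, B->A, C->CD, D->C

  step 3 ⇒ step 4: CDCACDCCDCDCCD ⇒ CD·C·CD·B·CD·C·CD·CD·C·CD·C·CD·CD·C
    A ↦ B
    C ↦ CD
    D ↦ C
    B ↦ A  (constrained at step 0)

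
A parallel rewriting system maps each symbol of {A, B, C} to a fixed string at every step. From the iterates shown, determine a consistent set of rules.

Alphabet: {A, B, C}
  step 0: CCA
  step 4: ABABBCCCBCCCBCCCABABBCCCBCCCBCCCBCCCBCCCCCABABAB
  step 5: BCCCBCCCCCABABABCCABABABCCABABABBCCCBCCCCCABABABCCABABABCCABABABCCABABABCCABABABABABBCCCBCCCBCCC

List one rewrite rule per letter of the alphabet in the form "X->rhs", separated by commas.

  step 4 ⇒ step 5: ABABBCCCBCCCBCCCABABBCCCBCCCBCCCBCCCBCCCCCABABAB ⇒ BC·CC·BC·CC·CC·AB·AB·AB·CC·AB·AB·AB·CC·AB·AB·AB·BC·CC·BC·CC·CC·AB·AB·AB·CC·AB·AB·AB·CC·AB·AB·AB·CC·AB·AB·AB·CC·AB·AB·AB·AB·AB·BC·CC·BC·CC·BC·CC
    A ↦ BC
    B ↦ CC
    C ↦ AB

A->BC, B->CC, C->AB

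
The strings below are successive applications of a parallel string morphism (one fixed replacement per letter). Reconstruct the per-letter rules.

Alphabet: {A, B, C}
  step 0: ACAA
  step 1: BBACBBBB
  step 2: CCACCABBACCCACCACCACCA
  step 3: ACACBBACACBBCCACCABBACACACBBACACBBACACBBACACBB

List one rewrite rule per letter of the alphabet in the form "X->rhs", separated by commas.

A->BB, B->CCA, C->AC

  step 2 ⇒ step 3: CCACCABBACCCACCACCACCA ⇒ AC·AC·BB·AC·AC·BB·CCA·CCA·BB·AC·AC·AC·BB·AC·AC·BB·AC·AC·BB·AC·AC·BB
    A ↦ BB
    B ↦ CCA
    C ↦ AC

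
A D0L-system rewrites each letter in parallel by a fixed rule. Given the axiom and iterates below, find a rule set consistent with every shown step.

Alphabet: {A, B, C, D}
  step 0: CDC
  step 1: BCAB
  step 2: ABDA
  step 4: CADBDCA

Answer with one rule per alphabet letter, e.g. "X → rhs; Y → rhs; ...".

A->D, B->A, C->B, D->CA

  step 1 ⇒ step 2: BCAB ⇒ A·B·D·A
    A ↦ D
    B ↦ A
    C ↦ B
  step 0 ⇒ step 1: CDC ⇒ B·CA·B
    D ↦ CA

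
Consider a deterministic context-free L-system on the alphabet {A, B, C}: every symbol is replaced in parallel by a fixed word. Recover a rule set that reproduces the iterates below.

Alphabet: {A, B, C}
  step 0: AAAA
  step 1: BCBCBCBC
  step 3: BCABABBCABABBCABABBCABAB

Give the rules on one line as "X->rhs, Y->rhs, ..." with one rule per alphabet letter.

  step 0 ⇒ step 1: AAAA ⇒ BC·BC·BC·BC
    A ↦ BC
    B ↦ AB  (constrained at step 1)
    C ↦ B  (constrained at step 1)

A->BC, B->AB, C->B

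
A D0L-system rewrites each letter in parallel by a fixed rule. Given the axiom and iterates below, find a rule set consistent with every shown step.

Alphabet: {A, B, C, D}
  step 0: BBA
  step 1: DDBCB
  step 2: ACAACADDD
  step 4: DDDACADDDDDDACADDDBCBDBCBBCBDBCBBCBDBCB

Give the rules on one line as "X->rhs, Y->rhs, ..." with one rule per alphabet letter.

A->BCB, B->D, C->D, D->ACA

  step 1 ⇒ step 2: DDBCB ⇒ ACA·ACA·D·D·D
    B ↦ D
    C ↦ D
    D ↦ ACA
  step 0 ⇒ step 1: BBA ⇒ D·D·BCB
    A ↦ BCB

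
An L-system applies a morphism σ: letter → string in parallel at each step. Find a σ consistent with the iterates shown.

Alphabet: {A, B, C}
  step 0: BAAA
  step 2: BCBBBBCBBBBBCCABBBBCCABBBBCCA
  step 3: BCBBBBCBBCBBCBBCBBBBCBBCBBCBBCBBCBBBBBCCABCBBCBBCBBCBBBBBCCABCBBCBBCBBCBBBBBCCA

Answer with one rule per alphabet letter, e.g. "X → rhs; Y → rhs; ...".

  step 2 ⇒ step 3: BCBBBBCBBBBBCCABBBBCCABBBBCCA ⇒ BCB·BB·BCB·BCB·BCB·BCB·BB·BCB·BCB·BCB·BCB·BCB·BB·BB·CCA·BCB·BCB·BCB·BCB·BB·BB·CCA·BCB·BCB·BCB·BCB·BB·BB·CCA
    A ↦ CCA
    B ↦ BCB
    C ↦ BB

A->CCA, B->BCB, C->BB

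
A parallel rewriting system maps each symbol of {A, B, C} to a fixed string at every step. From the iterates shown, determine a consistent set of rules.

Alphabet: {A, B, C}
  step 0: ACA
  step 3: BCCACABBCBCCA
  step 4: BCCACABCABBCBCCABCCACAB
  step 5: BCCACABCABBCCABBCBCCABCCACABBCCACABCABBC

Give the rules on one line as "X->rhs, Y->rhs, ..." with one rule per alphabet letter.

A->B, B->BC, C->CA

  step 4 ⇒ step 5: BCCACABCABBCBCCABCCACAB ⇒ BC·CA·CA·B·CA·B·BC·CA·B·BC·BC·CA·BC·CA·CA·B·BC·CA·CA·B·CA·B·BC
    A ↦ B
    B ↦ BC
    C ↦ CA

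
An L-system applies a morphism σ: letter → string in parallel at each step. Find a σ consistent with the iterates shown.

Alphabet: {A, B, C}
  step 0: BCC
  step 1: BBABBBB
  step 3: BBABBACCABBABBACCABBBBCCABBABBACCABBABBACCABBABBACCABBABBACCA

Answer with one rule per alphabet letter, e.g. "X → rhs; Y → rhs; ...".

A->CCA, B->BBA, C->BB

  step 0 ⇒ step 1: BCC ⇒ BBA·BB·BB
    B ↦ BBA
    C ↦ BB
    A ↦ CCA  (constrained at step 1)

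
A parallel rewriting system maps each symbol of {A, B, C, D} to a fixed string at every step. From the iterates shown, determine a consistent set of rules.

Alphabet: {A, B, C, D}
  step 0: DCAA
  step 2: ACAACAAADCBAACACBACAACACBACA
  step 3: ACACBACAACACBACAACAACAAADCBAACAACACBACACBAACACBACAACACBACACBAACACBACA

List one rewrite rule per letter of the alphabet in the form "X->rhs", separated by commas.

  step 2 ⇒ step 3: ACAACAAADCBAACACBACAACACBACA ⇒ ACA·CB·ACA·ACA·CB·ACA·ACA·ACA·AAD·CB·A·ACA·ACA·CB·ACA·CB·A·ACA·CB·ACA·ACA·CB·ACA·CB·A·ACA·CB·ACA
    A ↦ ACA
    B ↦ A
    C ↦ CB
    D ↦ AAD

A->ACA, B->A, C->CB, D->AAD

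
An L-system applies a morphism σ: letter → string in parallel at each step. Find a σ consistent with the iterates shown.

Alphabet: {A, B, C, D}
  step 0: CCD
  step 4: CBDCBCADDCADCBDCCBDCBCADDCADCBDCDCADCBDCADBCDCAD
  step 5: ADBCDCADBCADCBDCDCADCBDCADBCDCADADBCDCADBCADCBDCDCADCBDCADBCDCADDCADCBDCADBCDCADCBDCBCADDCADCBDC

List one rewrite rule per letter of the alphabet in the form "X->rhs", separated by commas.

  step 4 ⇒ step 5: CBDCBCADDCADCBDCCBDCBCADDCADCBDCDCADCBDCADBCDCAD ⇒ AD·BC·DC·AD·BC·AD·CB·DC·DC·AD·CB·DC·AD·BC·DC·AD·AD·BC·DC·AD·BC·AD·CB·DC·DC·AD·CB·DC·AD·BC·DC·AD·DC·AD·CB·DC·AD·BC·DC·AD·CB·DC·BC·AD·DC·AD·CB·DC
    A ↦ CB
    B ↦ BC
    C ↦ AD
    D ↦ DC

A->CB, B->BC, C->AD, D->DC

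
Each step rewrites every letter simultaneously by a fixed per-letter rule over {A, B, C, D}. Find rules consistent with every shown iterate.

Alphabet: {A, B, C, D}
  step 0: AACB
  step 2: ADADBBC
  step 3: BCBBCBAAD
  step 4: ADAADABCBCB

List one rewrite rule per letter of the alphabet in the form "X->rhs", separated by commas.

A->BC, B->A, C->D, D->B

  step 3 ⇒ step 4: BCBBCBAAD ⇒ A·D·A·A·D·A·BC·BC·B
    A ↦ BC
    B ↦ A
    C ↦ D
    D ↦ B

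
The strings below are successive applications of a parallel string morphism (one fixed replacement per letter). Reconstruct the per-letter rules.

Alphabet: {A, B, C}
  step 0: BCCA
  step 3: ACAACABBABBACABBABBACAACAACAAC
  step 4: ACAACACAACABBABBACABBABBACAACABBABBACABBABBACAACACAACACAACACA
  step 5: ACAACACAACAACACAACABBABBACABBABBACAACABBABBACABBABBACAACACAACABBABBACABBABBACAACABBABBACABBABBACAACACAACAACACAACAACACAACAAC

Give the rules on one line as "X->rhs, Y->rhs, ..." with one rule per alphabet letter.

A->AC, B->ABB, C->A

  step 4 ⇒ step 5: ACAACACAACABBABBACABBABBACAACABBABBACABBABBACAACACAACACAACACA ⇒ AC·A·AC·AC·A·AC·A·AC·AC·A·AC·ABB·ABB·AC·ABB·ABB·AC·A·AC·ABB·ABB·AC·ABB·ABB·AC·A·AC·AC·A·AC·ABB·ABB·AC·ABB·ABB·AC·A·AC·ABB·ABB·AC·ABB·ABB·AC·A·AC·AC·A·AC·A·AC·AC·A·AC·A·AC·AC·A·AC·A·AC
    A ↦ AC
    B ↦ ABB
    C ↦ A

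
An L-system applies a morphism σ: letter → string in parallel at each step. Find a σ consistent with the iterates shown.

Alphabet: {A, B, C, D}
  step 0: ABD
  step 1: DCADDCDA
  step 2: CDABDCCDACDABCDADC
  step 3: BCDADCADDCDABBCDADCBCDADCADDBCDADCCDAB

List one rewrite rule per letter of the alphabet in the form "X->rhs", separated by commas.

A->DC, B->ADD, C->B, D->CDA

  step 2 ⇒ step 3: CDABDCCDACDABCDADC ⇒ B·CDA·DC·ADD·CDA·B·B·CDA·DC·B·CDA·DC·ADD·B·CDA·DC·CDA·B
    A ↦ DC
    B ↦ ADD
    C ↦ B
    D ↦ CDA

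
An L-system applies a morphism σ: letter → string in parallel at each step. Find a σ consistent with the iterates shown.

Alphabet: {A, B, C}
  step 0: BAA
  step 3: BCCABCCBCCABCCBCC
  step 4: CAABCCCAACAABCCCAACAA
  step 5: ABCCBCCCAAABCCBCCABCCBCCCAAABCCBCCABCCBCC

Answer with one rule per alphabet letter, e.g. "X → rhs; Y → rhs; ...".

  step 4 ⇒ step 5: CAABCCCAACAABCCCAACAA ⇒ A·BCC·BCC·C·A·A·A·BCC·BCC·A·BCC·BCC·C·A·A·A·BCC·BCC·A·BCC·BCC
    A ↦ BCC
    B ↦ C
    C ↦ A

A->BCC, B->C, C->A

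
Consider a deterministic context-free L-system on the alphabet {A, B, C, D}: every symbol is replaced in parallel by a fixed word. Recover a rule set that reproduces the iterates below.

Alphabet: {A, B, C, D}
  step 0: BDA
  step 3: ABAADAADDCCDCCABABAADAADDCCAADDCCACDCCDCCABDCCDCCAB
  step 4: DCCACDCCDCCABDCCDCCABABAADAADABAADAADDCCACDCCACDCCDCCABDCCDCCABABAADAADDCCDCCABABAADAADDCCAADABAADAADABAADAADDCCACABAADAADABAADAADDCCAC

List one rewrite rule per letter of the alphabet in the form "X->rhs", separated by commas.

A->DCC, B->AC, C->AAD, D->AB

  step 3 ⇒ step 4: ABAADAADDCCDCCABABAADAADDCCAADDCCACDCCDCCABDCCDCCAB ⇒ DCC·AC·DCC·DCC·AB·DCC·DCC·AB·AB·AAD·AAD·AB·AAD·AAD·DCC·AC·DCC·AC·DCC·DCC·AB·DCC·DCC·AB·AB·AAD·AAD·DCC·DCC·AB·AB·AAD·AAD·DCC·AAD·AB·AAD·AAD·AB·AAD·AAD·DCC·AC·AB·AAD·AAD·AB·AAD·AAD·DCC·AC
    A ↦ DCC
    B ↦ AC
    C ↦ AAD
    D ↦ AB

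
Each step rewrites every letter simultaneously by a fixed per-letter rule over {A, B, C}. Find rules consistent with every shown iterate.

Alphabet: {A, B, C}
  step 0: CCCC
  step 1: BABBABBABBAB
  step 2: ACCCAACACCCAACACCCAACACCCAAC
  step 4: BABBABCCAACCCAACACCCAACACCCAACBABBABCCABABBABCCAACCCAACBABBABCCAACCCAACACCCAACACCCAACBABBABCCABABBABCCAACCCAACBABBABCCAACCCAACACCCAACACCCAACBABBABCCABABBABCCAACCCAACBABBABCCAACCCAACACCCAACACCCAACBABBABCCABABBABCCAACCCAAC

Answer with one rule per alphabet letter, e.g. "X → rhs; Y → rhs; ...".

A->CCA, B->AC, C->BAB

  step 1 ⇒ step 2: BABBABBABBAB ⇒ AC·CCA·AC·AC·CCA·AC·AC·CCA·AC·AC·CCA·AC
    A ↦ CCA
    B ↦ AC
  step 0 ⇒ step 1: CCCC ⇒ BAB·BAB·BAB·BAB
    C ↦ BAB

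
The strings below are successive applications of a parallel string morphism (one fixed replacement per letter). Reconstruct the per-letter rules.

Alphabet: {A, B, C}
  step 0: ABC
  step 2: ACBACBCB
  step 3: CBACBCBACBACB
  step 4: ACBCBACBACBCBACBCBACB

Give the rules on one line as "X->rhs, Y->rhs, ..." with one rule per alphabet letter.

  step 3 ⇒ step 4: CBACBCBACBACB ⇒ A·CB·CB·A·CB·A·CB·CB·A·CB·CB·A·CB
    A ↦ CB
    B ↦ CB
    C ↦ A

A->CB, B->CB, C->A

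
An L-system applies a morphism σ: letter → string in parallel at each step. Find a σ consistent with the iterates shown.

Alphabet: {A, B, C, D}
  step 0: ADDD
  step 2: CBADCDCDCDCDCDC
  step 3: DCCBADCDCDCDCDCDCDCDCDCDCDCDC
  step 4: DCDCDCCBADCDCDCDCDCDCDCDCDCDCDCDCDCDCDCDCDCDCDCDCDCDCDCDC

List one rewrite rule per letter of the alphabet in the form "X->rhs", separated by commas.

  step 3 ⇒ step 4: DCCBADCDCDCDCDCDCDCDCDCDCDCDC ⇒ DC·DC·DC·C·BA·DC·DC·DC·DC·DC·DC·DC·DC·DC·DC·DC·DC·DC·DC·DC·DC·DC·DC·DC·DC·DC·DC·DC·DC
    A ↦ BA
    B ↦ C
    C ↦ DC
    D ↦ DC

A->BA, B->C, C->DC, D->DC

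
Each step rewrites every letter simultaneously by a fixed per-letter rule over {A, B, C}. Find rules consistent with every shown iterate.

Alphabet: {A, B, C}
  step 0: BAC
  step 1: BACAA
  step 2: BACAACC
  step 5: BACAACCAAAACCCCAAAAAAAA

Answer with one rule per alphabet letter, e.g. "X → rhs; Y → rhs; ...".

  step 1 ⇒ step 2: BACAA ⇒ BA·C·AA·C·C
    A ↦ C
    B ↦ BA
    C ↦ AA

A->C, B->BA, C->AA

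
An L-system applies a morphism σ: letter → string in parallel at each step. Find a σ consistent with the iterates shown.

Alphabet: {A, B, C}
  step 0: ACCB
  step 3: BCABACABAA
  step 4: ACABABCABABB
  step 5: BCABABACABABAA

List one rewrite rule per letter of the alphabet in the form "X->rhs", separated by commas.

  step 4 ⇒ step 5: ACABABCABABB ⇒ B·CA·B·A·B·A·CA·B·A·B·A·A
    A ↦ B
    B ↦ A
    C ↦ CA

A->B, B->A, C->CA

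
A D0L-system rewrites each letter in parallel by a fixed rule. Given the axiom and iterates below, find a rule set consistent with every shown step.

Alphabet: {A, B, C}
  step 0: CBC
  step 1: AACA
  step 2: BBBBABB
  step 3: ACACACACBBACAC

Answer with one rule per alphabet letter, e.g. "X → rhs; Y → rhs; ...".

  step 2 ⇒ step 3: BBBBABB ⇒ AC·AC·AC·AC·BB·AC·AC
    A ↦ BB
    B ↦ AC
  step 0 ⇒ step 1: CBC ⇒ A·AC·A
    C ↦ A

A->BB, B->AC, C->A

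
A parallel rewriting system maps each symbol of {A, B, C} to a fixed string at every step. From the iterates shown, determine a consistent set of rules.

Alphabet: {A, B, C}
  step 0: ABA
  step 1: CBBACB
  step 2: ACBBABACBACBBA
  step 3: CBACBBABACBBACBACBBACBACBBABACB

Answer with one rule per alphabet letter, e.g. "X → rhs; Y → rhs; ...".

A->CB, B->BA, C->ACB

  step 2 ⇒ step 3: ACBBABACBACBBA ⇒ CB·ACB·BA·BA·CB·BA·CB·ACB·BA·CB·ACB·BA·BA·CB
    A ↦ CB
    B ↦ BA
    C ↦ ACB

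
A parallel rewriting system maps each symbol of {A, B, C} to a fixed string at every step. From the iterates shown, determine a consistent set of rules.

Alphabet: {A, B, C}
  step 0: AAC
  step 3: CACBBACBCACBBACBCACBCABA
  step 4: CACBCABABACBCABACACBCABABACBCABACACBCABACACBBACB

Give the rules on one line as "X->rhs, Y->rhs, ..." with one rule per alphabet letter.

A->CB, B->BA, C->CA

  step 3 ⇒ step 4: CACBBACBCACBBACBCACBCABA ⇒ CA·CB·CA·BA·BA·CB·CA·BA·CA·CB·CA·BA·BA·CB·CA·BA·CA·CB·CA·BA·CA·CB·BA·CB
    A ↦ CB
    B ↦ BA
    C ↦ CA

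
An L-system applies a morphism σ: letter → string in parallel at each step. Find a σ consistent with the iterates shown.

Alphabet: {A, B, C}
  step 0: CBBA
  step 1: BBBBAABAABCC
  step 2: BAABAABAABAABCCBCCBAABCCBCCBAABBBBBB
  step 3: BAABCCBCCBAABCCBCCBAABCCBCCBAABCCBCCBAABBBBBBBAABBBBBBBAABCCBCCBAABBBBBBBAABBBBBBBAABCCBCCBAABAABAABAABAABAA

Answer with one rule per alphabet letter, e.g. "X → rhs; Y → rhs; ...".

  step 2 ⇒ step 3: BAABAABAABAABCCBCCBAABCCBCCBAABBBBBB ⇒ BAA·BCC·BCC·BAA·BCC·BCC·BAA·BCC·BCC·BAA·BCC·BCC·BAA·BBB·BBB·BAA·BBB·BBB·BAA·BCC·BCC·BAA·BBB·BBB·BAA·BBB·BBB·BAA·BCC·BCC·BAA·BAA·BAA·BAA·BAA·BAA
    A ↦ BCC
    B ↦ BAA
    C ↦ BBB

A->BCC, B->BAA, C->BBB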